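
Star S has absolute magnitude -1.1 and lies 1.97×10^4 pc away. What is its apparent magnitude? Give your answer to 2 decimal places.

15.37

m = M + 5 log₁₀(d/10 pc) = -1.1 + 5 log₁₀(1.97×10^4/10)
  = -1.1 + 5 × 3.294 = -1.1 + 16.47 = 15.37.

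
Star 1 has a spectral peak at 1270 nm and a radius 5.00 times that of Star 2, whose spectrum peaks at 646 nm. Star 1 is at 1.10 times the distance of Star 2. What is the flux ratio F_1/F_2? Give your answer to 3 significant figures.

1.38

Wien's law: T_1/T_2 = λ_2/λ_1 = 646/1270 = 0.5087.
L_1/L_2 = (R_1/R_2)²(T_1/T_2)⁴ = (5.00)²(0.5087)⁴ = 1.674.
F_1/F_2 = (L_1/L_2)/(d_1/d_2)² = 1.674/(1.10)² = 1.383.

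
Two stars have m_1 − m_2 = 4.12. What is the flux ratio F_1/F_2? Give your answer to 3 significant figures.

F_1/F_2 = 10^(−(m_1 − m_2)/2.5) = 10^(-4.12/2.5) = 10^-1.648 = 0.02249.

0.0225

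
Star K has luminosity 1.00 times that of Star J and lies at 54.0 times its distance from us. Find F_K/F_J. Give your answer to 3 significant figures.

F = L/(4πd²), so F_K/F_J = (L_K/L_J) / (d_K/d_J)²
= 1.00 / (54.0)² = 1.00 / 2916 = 3.429×10^-4.

3.43×10^-4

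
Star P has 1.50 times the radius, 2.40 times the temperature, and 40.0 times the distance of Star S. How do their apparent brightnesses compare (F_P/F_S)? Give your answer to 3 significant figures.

0.0467

L_P/L_S = (R_P/R_S)²(T_P/T_S)⁴ = (1.50)² × (2.40)⁴ = 74.65.
F_P/F_S = (L_P/L_S)/(d_P/d_S)² = 74.65 / (40.0)² = 0.04666.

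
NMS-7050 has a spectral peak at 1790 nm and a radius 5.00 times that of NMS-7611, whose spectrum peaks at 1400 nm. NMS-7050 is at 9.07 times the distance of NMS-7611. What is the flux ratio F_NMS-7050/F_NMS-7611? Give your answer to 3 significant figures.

0.114

Wien's law: T_NMS-7050/T_NMS-7611 = λ_NMS-7611/λ_NMS-7050 = 1400/1790 = 0.7821.
L_NMS-7050/L_NMS-7611 = (R_NMS-7050/R_NMS-7611)²(T_NMS-7050/T_NMS-7611)⁴ = (5.00)²(0.7821)⁴ = 9.355.
F_NMS-7050/F_NMS-7611 = (L_NMS-7050/L_NMS-7611)/(d_NMS-7050/d_NMS-7611)² = 9.355/(9.07)² = 0.1137.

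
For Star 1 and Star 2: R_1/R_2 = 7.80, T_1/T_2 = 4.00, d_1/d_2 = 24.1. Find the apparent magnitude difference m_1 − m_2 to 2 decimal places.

-3.57

L_1/L_2 = (7.80)²(4.00)⁴ = 1.558×10^4.
F_1/F_2 = (L_1/L_2)/(d_1/d_2)² = 1.558×10^4/580.8 = 26.82.
m_1 − m_2 = −2.5 log₁₀(26.82) = -3.57.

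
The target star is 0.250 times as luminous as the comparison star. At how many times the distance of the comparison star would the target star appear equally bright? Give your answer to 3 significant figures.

0.500

Equal flux requires L_t/d_t² = L_c/d_c², so d_t/d_c = √(L_t/L_c)
= √(0.250) = 0.5000.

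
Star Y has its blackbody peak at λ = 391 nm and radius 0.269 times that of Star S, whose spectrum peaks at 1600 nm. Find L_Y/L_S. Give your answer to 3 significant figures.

Wien's law gives T ∝ 1/λ_max, so T_Y/T_S = λ_S/λ_Y = 1600/391 = 4.092.
Then L ∝ R²T⁴ gives L_Y/L_S = (0.269)² × (4.092)⁴ = 0.07236 × 280.4 = 20.29.

20.3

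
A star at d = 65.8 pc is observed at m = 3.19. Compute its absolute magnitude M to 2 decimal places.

-0.90

M = m − 5 log₁₀(d/10 pc) = 3.19 − 5 log₁₀(65.8/10)
  = 3.19 − 5 × 0.818 = 3.19 − 4.09 = -0.90.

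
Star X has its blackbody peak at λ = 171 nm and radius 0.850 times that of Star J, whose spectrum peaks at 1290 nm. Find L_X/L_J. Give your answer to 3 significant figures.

2.34×10^3

Wien's law gives T ∝ 1/λ_max, so T_X/T_J = λ_J/λ_X = 1290/171 = 7.544.
Then L ∝ R²T⁴ gives L_X/L_J = (0.850)² × (7.544)⁴ = 0.7225 × 3239 = 2340.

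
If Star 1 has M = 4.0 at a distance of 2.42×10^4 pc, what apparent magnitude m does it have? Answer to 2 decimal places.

m = M + 5 log₁₀(d/10 pc) = 4.0 + 5 log₁₀(2.42×10^4/10)
  = 4.0 + 5 × 3.384 = 4.0 + 16.92 = 20.92.

20.92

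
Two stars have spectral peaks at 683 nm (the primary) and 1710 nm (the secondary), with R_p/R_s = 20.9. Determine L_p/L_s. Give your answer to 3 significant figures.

Wien's law gives T ∝ 1/λ_max, so T_p/T_s = λ_s/λ_p = 1710/683 = 2.504.
Then L ∝ R²T⁴ gives L_p/L_s = (20.9)² × (2.504)⁴ = 436.8 × 39.29 = 1.716×10^4.

1.72×10^4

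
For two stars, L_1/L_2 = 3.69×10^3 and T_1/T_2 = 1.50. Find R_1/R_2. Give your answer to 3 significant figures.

L ∝ R²T⁴ gives R ∝ √L / T², so
R_1/R_2 = √(3.69×10^3) / (1.50)² = 60.75 / 2.250 = 27.00.

27.0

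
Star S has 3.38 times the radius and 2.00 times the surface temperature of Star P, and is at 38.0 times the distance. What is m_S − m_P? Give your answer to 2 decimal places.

2.24

L_S/L_P = (3.38)²(2.00)⁴ = 182.8.
F_S/F_P = (L_S/L_P)/(d_S/d_P)² = 182.8/1444 = 0.1266.
m_S − m_P = −2.5 log₁₀(0.1266) = 2.24.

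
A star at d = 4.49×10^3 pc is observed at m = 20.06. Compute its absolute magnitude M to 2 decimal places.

6.80

M = m − 5 log₁₀(d/10 pc) = 20.06 − 5 log₁₀(4.49×10^3/10)
  = 20.06 − 5 × 2.652 = 20.06 − 13.26 = 6.80.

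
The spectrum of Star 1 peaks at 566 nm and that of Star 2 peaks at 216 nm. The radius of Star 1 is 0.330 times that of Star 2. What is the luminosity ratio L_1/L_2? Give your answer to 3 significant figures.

Wien's law gives T ∝ 1/λ_max, so T_1/T_2 = λ_2/λ_1 = 216/566 = 0.3816.
Then L ∝ R²T⁴ gives L_1/L_2 = (0.330)² × (0.3816)⁴ = 0.1089 × 0.02121 = 0.002310.

0.00231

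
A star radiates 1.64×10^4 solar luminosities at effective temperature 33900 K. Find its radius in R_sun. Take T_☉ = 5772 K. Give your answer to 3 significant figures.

R/R_☉ = √(L/L_☉) / (T/T_☉)² = √(1.64×10^4) / (5.873)²
       = 128.1 / 34.49 = 3.713.

3.71 R_sun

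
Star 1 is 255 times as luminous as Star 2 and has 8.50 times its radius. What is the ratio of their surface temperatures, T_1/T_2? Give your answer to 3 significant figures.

L ∝ R²T⁴ gives T ∝ (L/R²)^(1/4), so
T_1/T_2 = (255 / 8.50²)^(1/4) = (3.529)^(1/4) = 1.371.

1.37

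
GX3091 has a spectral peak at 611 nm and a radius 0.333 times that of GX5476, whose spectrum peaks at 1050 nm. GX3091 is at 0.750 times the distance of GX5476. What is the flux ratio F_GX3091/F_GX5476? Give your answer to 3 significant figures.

1.72

Wien's law: T_GX3091/T_GX5476 = λ_GX5476/λ_GX3091 = 1050/611 = 1.718.
L_GX3091/L_GX5476 = (R_GX3091/R_GX5476)²(T_GX3091/T_GX5476)⁴ = (0.333)²(1.718)⁴ = 0.9671.
F_GX3091/F_GX5476 = (L_GX3091/L_GX5476)/(d_GX3091/d_GX5476)² = 0.9671/(0.750)² = 1.719.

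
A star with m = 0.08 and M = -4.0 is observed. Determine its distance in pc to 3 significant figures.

m − M = 5 log₁₀(d/10 pc)
0.08 − (-4.0) = 4.08 = 5 log₁₀(d/10)
d = 10 × 10^(4.08/5) = 10 × 10^0.816 = 65.46 pc.

65.5 pc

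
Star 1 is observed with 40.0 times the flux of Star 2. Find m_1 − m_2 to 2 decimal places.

m_1 − m_2 = −2.5 log₁₀(F_1/F_2) = −2.5 log₁₀(40.0) = −2.5 × (1.602) = -4.005.

-4.01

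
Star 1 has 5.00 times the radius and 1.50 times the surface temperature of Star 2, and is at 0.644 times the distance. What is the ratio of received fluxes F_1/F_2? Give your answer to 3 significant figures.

L_1/L_2 = (R_1/R_2)²(T_1/T_2)⁴ = (5.00)² × (1.50)⁴ = 126.6.
F_1/F_2 = (L_1/L_2)/(d_1/d_2)² = 126.6 / (0.644)² = 305.2.

305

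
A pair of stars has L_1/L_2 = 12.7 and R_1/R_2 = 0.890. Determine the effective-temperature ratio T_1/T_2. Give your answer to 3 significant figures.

2.00

L ∝ R²T⁴ gives T ∝ (L/R²)^(1/4), so
T_1/T_2 = (12.7 / 0.890²)^(1/4) = (16.03)^(1/4) = 2.001.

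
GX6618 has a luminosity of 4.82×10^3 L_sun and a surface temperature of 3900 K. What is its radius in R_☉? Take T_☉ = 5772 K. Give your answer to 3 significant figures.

152 R_☉

R/R_☉ = √(L/L_☉) / (T/T_☉)² = √(4.82×10^3) / (0.6757)²
       = 69.43 / 0.4565 = 152.1.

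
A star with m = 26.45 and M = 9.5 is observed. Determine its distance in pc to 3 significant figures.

m − M = 5 log₁₀(d/10 pc)
26.45 − (9.5) = 16.95 = 5 log₁₀(d/10)
d = 10 × 10^(16.95/5) = 10 × 10^3.390 = 2.455×10^4 pc.

2.45×10^4 pc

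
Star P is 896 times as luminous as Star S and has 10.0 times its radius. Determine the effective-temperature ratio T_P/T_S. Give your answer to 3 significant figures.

1.73

L ∝ R²T⁴ gives T ∝ (L/R²)^(1/4), so
T_P/T_S = (896 / 10.0²)^(1/4) = (8.960)^(1/4) = 1.730.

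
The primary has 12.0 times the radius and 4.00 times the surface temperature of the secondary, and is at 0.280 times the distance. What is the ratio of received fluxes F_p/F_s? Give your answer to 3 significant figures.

4.70×10^5

L_p/L_s = (R_p/R_s)²(T_p/T_s)⁴ = (12.0)² × (4.00)⁴ = 3.686×10^4.
F_p/F_s = (L_p/L_s)/(d_p/d_s)² = 3.686×10^4 / (0.280)² = 4.702×10^5.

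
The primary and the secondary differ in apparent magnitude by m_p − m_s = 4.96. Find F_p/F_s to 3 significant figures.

F_p/F_s = 10^(−(m_p − m_s)/2.5) = 10^(-4.96/2.5) = 10^-1.984 = 0.01038.

0.0104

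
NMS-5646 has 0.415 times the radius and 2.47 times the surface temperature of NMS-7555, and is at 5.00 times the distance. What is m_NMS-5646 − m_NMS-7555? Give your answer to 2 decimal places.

1.48

L_NMS-5646/L_NMS-7555 = (0.415)²(2.47)⁴ = 6.410.
F_NMS-5646/F_NMS-7555 = (L_NMS-5646/L_NMS-7555)/(d_NMS-5646/d_NMS-7555)² = 6.410/25.00 = 0.2564.
m_NMS-5646 − m_NMS-7555 = −2.5 log₁₀(0.2564) = 1.48.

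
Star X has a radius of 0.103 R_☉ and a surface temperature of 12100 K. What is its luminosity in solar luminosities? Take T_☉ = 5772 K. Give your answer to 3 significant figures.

L/L_☉ = (R/R_☉)² (T/T_☉)⁴ = (0.103)² × (12100/5772)⁴
       = 0.01061 × (2.096)⁴ = 0.01061 × 19.31 = 0.2049.

0.205 solar luminosities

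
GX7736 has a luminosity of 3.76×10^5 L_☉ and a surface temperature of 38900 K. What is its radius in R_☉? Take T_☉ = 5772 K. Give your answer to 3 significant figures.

R/R_☉ = √(L/L_☉) / (T/T_☉)² = √(3.76×10^5) / (6.739)²
       = 613.2 / 45.42 = 13.50.

13.5 R_☉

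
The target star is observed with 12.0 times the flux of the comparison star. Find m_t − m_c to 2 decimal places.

m_t − m_c = −2.5 log₁₀(F_t/F_c) = −2.5 log₁₀(12.0) = −2.5 × (1.079) = -2.698.

-2.70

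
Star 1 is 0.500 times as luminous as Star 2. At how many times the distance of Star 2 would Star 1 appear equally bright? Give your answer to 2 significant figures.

0.71

Equal flux requires L_1/d_1² = L_2/d_2², so d_1/d_2 = √(L_1/L_2)
= √(0.500) = 0.7071.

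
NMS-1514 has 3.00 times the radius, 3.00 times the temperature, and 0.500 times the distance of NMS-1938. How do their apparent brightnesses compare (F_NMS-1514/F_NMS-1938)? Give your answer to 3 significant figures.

L_NMS-1514/L_NMS-1938 = (R_NMS-1514/R_NMS-1938)²(T_NMS-1514/T_NMS-1938)⁴ = (3.00)² × (3.00)⁴ = 729.0.
F_NMS-1514/F_NMS-1938 = (L_NMS-1514/L_NMS-1938)/(d_NMS-1514/d_NMS-1938)² = 729.0 / (0.500)² = 2916.

2.92×10^3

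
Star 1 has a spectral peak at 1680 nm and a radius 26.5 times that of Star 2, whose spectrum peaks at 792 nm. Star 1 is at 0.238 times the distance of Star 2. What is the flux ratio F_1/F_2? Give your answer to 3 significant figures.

612

Wien's law: T_1/T_2 = λ_2/λ_1 = 792/1680 = 0.4714.
L_1/L_2 = (R_1/R_2)²(T_1/T_2)⁴ = (26.5)²(0.4714)⁴ = 34.69.
F_1/F_2 = (L_1/L_2)/(d_1/d_2)² = 34.69/(0.238)² = 612.4.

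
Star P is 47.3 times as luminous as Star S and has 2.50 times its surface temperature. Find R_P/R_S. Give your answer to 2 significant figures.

1.1

L ∝ R²T⁴ gives R ∝ √L / T², so
R_P/R_S = √(47.3) / (2.50)² = 6.877 / 6.250 = 1.100.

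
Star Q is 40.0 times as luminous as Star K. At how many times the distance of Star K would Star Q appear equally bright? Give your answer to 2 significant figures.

Equal flux requires L_Q/d_Q² = L_K/d_K², so d_Q/d_K = √(L_Q/L_K)
= √(40.0) = 6.325.

6.3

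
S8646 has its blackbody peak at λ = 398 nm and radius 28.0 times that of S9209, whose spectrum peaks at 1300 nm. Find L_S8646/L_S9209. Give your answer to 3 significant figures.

8.92×10^4

Wien's law gives T ∝ 1/λ_max, so T_S8646/T_S9209 = λ_S9209/λ_S8646 = 1300/398 = 3.266.
Then L ∝ R²T⁴ gives L_S8646/L_S9209 = (28.0)² × (3.266)⁴ = 784.0 × 113.8 = 8.924×10^4.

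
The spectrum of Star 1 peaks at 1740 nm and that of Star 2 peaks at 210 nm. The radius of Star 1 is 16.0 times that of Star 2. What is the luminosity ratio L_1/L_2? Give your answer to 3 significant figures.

Wien's law gives T ∝ 1/λ_max, so T_1/T_2 = λ_2/λ_1 = 210/1740 = 0.1207.
Then L ∝ R²T⁴ gives L_1/L_2 = (16.0)² × (0.1207)⁴ = 256.0 × 2.122×10^-4 = 0.05432.

0.0543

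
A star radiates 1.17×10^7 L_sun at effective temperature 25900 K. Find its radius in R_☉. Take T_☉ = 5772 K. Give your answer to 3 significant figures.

170 R_☉

R/R_☉ = √(L/L_☉) / (T/T_☉)² = √(1.17×10^7) / (4.487)²
       = 3421 / 20.13 = 169.9.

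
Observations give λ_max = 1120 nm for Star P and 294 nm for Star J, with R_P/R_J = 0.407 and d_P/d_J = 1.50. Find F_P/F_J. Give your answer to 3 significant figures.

3.50×10^-4

Wien's law: T_P/T_J = λ_J/λ_P = 294/1120 = 0.2625.
L_P/L_J = (R_P/R_J)²(T_P/T_J)⁴ = (0.407)²(0.2625)⁴ = 7.865×10^-4.
F_P/F_J = (L_P/L_J)/(d_P/d_J)² = 7.865×10^-4/(1.50)² = 3.496×10^-4.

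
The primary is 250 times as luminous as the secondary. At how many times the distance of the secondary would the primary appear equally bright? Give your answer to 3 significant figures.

15.8

Equal flux requires L_p/d_p² = L_s/d_s², so d_p/d_s = √(L_p/L_s)
= √(250) = 15.81.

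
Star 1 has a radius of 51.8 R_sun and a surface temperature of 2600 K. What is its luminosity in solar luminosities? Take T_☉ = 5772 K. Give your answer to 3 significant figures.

110 solar luminosities

L/L_☉ = (R/R_☉)² (T/T_☉)⁴ = (51.8)² × (2600/5772)⁴
       = 2683 × (0.4505)⁴ = 2683 × 0.04117 = 110.5.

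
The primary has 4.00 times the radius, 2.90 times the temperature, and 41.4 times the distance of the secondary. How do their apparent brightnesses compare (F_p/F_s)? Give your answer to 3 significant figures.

L_p/L_s = (R_p/R_s)²(T_p/T_s)⁴ = (4.00)² × (2.90)⁴ = 1132.
F_p/F_s = (L_p/L_s)/(d_p/d_s)² = 1132 / (41.4)² = 0.6603.

0.660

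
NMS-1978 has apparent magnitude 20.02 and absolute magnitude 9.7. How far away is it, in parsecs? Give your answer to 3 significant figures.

1.16×10^3 pc

m − M = 5 log₁₀(d/10 pc)
20.02 − (9.7) = 10.32 = 5 log₁₀(d/10)
d = 10 × 10^(10.32/5) = 10 × 10^2.064 = 1159 pc.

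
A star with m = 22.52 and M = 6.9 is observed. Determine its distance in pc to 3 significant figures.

1.33×10^4 pc

m − M = 5 log₁₀(d/10 pc)
22.52 − (6.9) = 15.62 = 5 log₁₀(d/10)
d = 10 × 10^(15.62/5) = 10 × 10^3.124 = 1.330×10^4 pc.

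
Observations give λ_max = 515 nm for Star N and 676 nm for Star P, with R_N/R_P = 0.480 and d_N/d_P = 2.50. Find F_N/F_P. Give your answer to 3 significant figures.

0.109

Wien's law: T_N/T_P = λ_P/λ_N = 676/515 = 1.313.
L_N/L_P = (R_N/R_P)²(T_N/T_P)⁴ = (0.480)²(1.313)⁴ = 0.6840.
F_N/F_P = (L_N/L_P)/(d_N/d_P)² = 0.6840/(2.50)² = 0.1094.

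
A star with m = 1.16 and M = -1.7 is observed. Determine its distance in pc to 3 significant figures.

37.3 pc

m − M = 5 log₁₀(d/10 pc)
1.16 − (-1.7) = 2.86 = 5 log₁₀(d/10)
d = 10 × 10^(2.86/5) = 10 × 10^0.572 = 37.33 pc.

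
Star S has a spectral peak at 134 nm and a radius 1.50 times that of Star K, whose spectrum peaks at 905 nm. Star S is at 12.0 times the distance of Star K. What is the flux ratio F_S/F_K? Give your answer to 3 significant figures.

Wien's law: T_S/T_K = λ_K/λ_S = 905/134 = 6.754.
L_S/L_K = (R_S/R_K)²(T_S/T_K)⁴ = (1.50)²(6.754)⁴ = 4681.
F_S/F_K = (L_S/L_K)/(d_S/d_K)² = 4681/(12.0)² = 32.51.

32.5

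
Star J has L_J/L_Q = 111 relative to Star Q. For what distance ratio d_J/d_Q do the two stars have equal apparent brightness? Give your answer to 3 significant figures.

Equal flux requires L_J/d_J² = L_Q/d_Q², so d_J/d_Q = √(L_J/L_Q)
= √(111) = 10.54.

10.5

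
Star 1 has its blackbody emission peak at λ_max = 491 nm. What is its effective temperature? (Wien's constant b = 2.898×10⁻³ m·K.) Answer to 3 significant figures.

5.90×10^3 K

T = b/λ_max = 2.898×10⁻³ / (491×10⁻⁹) = 5902 K.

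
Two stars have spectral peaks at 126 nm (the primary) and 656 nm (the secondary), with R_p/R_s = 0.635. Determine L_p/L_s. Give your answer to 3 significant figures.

296

Wien's law gives T ∝ 1/λ_max, so T_p/T_s = λ_s/λ_p = 656/126 = 5.206.
Then L ∝ R²T⁴ gives L_p/L_s = (0.635)² × (5.206)⁴ = 0.4032 × 734.7 = 296.3.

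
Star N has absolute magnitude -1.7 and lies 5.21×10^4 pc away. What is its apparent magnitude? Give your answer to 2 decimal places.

m = M + 5 log₁₀(d/10 pc) = -1.7 + 5 log₁₀(5.21×10^4/10)
  = -1.7 + 5 × 3.717 = -1.7 + 18.58 = 16.88.

16.88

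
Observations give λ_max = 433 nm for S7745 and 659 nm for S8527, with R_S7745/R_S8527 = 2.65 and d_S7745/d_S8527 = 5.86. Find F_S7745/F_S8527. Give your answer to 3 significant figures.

1.10

Wien's law: T_S7745/T_S8527 = λ_S8527/λ_S7745 = 659/433 = 1.522.
L_S7745/L_S8527 = (R_S7745/R_S8527)²(T_S7745/T_S8527)⁴ = (2.65)²(1.522)⁴ = 37.68.
F_S7745/F_S8527 = (L_S7745/L_S8527)/(d_S7745/d_S8527)² = 37.68/(5.86)² = 1.097.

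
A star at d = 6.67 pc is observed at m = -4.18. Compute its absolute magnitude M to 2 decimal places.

-3.30

M = m − 5 log₁₀(d/10 pc) = -4.18 − 5 log₁₀(6.67/10)
  = -4.18 − 5 × -0.176 = -4.18 − -0.88 = -3.30.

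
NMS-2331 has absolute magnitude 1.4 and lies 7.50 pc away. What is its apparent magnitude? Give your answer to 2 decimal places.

0.78

m = M + 5 log₁₀(d/10 pc) = 1.4 + 5 log₁₀(7.50/10)
  = 1.4 + 5 × -0.125 = 1.4 + -0.62 = 0.78.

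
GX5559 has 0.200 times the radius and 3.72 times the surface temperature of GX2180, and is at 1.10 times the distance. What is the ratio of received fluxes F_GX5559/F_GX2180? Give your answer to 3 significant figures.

6.33

L_GX5559/L_GX2180 = (R_GX5559/R_GX2180)²(T_GX5559/T_GX2180)⁴ = (0.200)² × (3.72)⁴ = 7.660.
F_GX5559/F_GX2180 = (L_GX5559/L_GX2180)/(d_GX5559/d_GX2180)² = 7.660 / (1.10)² = 6.331.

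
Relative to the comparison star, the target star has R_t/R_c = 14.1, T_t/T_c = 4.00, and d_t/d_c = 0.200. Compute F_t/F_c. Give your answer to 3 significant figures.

1.27×10^6

L_t/L_c = (R_t/R_c)²(T_t/T_c)⁴ = (14.1)² × (4.00)⁴ = 5.090×10^4.
F_t/F_c = (L_t/L_c)/(d_t/d_c)² = 5.090×10^4 / (0.200)² = 1.272×10^6.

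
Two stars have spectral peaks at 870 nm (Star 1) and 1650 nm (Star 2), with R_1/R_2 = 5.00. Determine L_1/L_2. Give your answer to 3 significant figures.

323

Wien's law gives T ∝ 1/λ_max, so T_1/T_2 = λ_2/λ_1 = 1650/870 = 1.897.
Then L ∝ R²T⁴ gives L_1/L_2 = (5.00)² × (1.897)⁴ = 25.00 × 12.94 = 323.4.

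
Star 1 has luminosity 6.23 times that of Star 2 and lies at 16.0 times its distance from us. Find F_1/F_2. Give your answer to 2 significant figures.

F = L/(4πd²), so F_1/F_2 = (L_1/L_2) / (d_1/d_2)²
= 6.23 / (16.0)² = 6.23 / 256.0 = 0.02434.

0.024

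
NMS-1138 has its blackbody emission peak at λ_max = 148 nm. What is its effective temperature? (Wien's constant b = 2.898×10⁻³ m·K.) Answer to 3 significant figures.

1.96×10^4 K

T = b/λ_max = 2.898×10⁻³ / (148×10⁻⁹) = 1.958×10^4 K.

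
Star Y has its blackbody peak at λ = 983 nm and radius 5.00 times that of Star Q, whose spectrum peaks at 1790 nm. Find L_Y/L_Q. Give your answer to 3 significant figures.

275

Wien's law gives T ∝ 1/λ_max, so T_Y/T_Q = λ_Q/λ_Y = 1790/983 = 1.821.
Then L ∝ R²T⁴ gives L_Y/L_Q = (5.00)² × (1.821)⁴ = 25.00 × 11.00 = 274.9.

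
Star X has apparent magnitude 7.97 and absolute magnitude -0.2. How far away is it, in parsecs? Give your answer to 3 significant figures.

431 pc

m − M = 5 log₁₀(d/10 pc)
7.97 − (-0.2) = 8.17 = 5 log₁₀(d/10)
d = 10 × 10^(8.17/5) = 10 × 10^1.634 = 430.5 pc.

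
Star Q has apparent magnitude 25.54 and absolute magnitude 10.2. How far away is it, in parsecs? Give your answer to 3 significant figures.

1.17×10^4 pc

m − M = 5 log₁₀(d/10 pc)
25.54 − (10.2) = 15.34 = 5 log₁₀(d/10)
d = 10 × 10^(15.34/5) = 10 × 10^3.068 = 1.169×10^4 pc.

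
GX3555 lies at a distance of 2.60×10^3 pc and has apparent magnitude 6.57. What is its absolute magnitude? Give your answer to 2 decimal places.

-5.50

M = m − 5 log₁₀(d/10 pc) = 6.57 − 5 log₁₀(2.60×10^3/10)
  = 6.57 − 5 × 2.415 = 6.57 − 12.07 = -5.50.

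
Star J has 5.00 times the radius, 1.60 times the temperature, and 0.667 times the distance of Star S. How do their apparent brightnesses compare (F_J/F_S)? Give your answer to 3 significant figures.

368

L_J/L_S = (R_J/R_S)²(T_J/T_S)⁴ = (5.00)² × (1.60)⁴ = 163.8.
F_J/F_S = (L_J/L_S)/(d_J/d_S)² = 163.8 / (0.667)² = 368.3.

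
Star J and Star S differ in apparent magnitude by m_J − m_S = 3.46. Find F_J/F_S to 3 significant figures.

0.0413

F_J/F_S = 10^(−(m_J − m_S)/2.5) = 10^(-3.46/2.5) = 10^-1.384 = 0.04130.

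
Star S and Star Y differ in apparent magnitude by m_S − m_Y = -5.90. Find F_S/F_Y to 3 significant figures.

229

F_S/F_Y = 10^(−(m_S − m_Y)/2.5) = 10^(5.90/2.5) = 10^2.360 = 229.1.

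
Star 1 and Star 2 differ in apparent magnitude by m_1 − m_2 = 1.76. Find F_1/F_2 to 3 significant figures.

0.198

F_1/F_2 = 10^(−(m_1 − m_2)/2.5) = 10^(-1.76/2.5) = 10^-0.704 = 0.1977.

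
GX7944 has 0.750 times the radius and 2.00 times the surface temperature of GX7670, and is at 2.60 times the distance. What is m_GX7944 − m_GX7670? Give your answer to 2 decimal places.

-0.31

L_GX7944/L_GX7670 = (0.750)²(2.00)⁴ = 9.000.
F_GX7944/F_GX7670 = (L_GX7944/L_GX7670)/(d_GX7944/d_GX7670)² = 9.000/6.760 = 1.331.
m_GX7944 − m_GX7670 = −2.5 log₁₀(1.331) = -0.31.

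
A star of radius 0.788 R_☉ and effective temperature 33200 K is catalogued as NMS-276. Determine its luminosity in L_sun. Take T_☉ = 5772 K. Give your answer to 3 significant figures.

L/L_☉ = (R/R_☉)² (T/T_☉)⁴ = (0.788)² × (33200/5772)⁴
       = 0.6209 × (5.752)⁴ = 0.6209 × 1095 = 679.7.

680 L_sun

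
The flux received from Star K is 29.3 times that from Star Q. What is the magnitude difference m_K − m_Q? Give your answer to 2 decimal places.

-3.67

m_K − m_Q = −2.5 log₁₀(F_K/F_Q) = −2.5 log₁₀(29.3) = −2.5 × (1.467) = -3.667.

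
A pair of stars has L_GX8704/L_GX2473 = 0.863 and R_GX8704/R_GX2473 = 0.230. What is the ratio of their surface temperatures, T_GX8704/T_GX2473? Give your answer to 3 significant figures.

2.01

L ∝ R²T⁴ gives T ∝ (L/R²)^(1/4), so
T_GX8704/T_GX2473 = (0.863 / 0.230²)^(1/4) = (16.31)^(1/4) = 2.010.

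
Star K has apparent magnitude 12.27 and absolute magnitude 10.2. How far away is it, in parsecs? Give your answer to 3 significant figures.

m − M = 5 log₁₀(d/10 pc)
12.27 − (10.2) = 2.07 = 5 log₁₀(d/10)
d = 10 × 10^(2.07/5) = 10 × 10^0.414 = 25.94 pc.

25.9 pc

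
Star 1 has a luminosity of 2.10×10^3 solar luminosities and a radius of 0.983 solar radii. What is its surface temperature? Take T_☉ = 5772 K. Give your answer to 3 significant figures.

T/T_☉ = (L/L_☉)^(1/4) / (R/R_☉)^(1/2)
T = 5772 × (2.10×10^3)^(1/4) / √(0.983) = 5772 × 6.769 / 0.9915 = 3.941×10^4 K.

3.94×10^4 K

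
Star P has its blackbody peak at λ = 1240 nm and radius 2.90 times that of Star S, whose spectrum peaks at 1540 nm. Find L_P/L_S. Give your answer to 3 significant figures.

Wien's law gives T ∝ 1/λ_max, so T_P/T_S = λ_S/λ_P = 1540/1240 = 1.242.
Then L ∝ R²T⁴ gives L_P/L_S = (2.90)² × (1.242)⁴ = 8.410 × 2.379 = 20.01.

20.0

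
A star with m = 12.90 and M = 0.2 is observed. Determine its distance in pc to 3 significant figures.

m − M = 5 log₁₀(d/10 pc)
12.90 − (0.2) = 12.70 = 5 log₁₀(d/10)
d = 10 × 10^(12.70/5) = 10 × 10^2.540 = 3467 pc.

3.47×10^3 pc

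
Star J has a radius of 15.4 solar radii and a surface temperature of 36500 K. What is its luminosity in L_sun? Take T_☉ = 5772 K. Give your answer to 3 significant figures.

L/L_☉ = (R/R_☉)² (T/T_☉)⁴ = (15.4)² × (36500/5772)⁴
       = 237.2 × (6.324)⁴ = 237.2 × 1599 = 3.792×10^5.

3.79×10^5 L_sun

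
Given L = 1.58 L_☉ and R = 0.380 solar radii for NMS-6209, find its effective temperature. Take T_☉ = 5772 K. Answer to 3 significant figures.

1.05×10^4 K

T/T_☉ = (L/L_☉)^(1/4) / (R/R_☉)^(1/2)
T = 5772 × (1.58)^(1/4) / √(0.380) = 5772 × 1.121 / 0.6164 = 1.050×10^4 K.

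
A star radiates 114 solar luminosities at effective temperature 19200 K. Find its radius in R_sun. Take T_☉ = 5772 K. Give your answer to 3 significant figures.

0.965 R_sun

R/R_☉ = √(L/L_☉) / (T/T_☉)² = √(114) / (3.326)²
       = 10.68 / 11.06 = 0.9649.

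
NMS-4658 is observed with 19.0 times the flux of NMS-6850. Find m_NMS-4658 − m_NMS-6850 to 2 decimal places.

m_NMS-4658 − m_NMS-6850 = −2.5 log₁₀(F_NMS-4658/F_NMS-6850) = −2.5 log₁₀(19.0) = −2.5 × (1.279) = -3.197.

-3.20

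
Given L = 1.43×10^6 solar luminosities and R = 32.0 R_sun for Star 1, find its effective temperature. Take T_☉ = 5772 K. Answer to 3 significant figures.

3.53×10^4 K

T/T_☉ = (L/L_☉)^(1/4) / (R/R_☉)^(1/2)
T = 5772 × (1.43×10^6)^(1/4) / √(32.0) = 5772 × 34.58 / 5.657 = 3.528×10^4 K.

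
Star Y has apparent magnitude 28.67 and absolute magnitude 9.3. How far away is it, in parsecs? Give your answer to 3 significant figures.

7.48×10^4 pc

m − M = 5 log₁₀(d/10 pc)
28.67 − (9.3) = 19.37 = 5 log₁₀(d/10)
d = 10 × 10^(19.37/5) = 10 × 10^3.874 = 7.482×10^4 pc.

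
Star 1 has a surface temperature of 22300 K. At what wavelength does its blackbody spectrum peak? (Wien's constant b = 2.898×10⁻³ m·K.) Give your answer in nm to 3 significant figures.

λ_max = b/T = 2.898×10⁻³ / 22300 = 1.30×10^-7 m = 130.0 nm.

130 nm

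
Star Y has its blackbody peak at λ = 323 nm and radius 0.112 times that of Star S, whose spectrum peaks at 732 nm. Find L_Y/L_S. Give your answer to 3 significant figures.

0.331

Wien's law gives T ∝ 1/λ_max, so T_Y/T_S = λ_S/λ_Y = 732/323 = 2.266.
Then L ∝ R²T⁴ gives L_Y/L_S = (0.112)² × (2.266)⁴ = 0.01254 × 26.38 = 0.3309.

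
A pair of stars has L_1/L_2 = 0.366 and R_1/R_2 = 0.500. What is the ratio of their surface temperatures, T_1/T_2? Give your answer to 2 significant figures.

L ∝ R²T⁴ gives T ∝ (L/R²)^(1/4), so
T_1/T_2 = (0.366 / 0.500²)^(1/4) = (1.464)^(1/4) = 1.100.

1.1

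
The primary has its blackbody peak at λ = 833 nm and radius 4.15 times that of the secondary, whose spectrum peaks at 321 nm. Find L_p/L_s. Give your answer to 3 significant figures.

Wien's law gives T ∝ 1/λ_max, so T_p/T_s = λ_s/λ_p = 321/833 = 0.3854.
Then L ∝ R²T⁴ gives L_p/L_s = (4.15)² × (0.3854)⁴ = 17.22 × 0.02205 = 0.3798.

0.380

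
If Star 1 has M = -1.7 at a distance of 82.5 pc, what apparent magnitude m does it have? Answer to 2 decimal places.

2.88

m = M + 5 log₁₀(d/10 pc) = -1.7 + 5 log₁₀(82.5/10)
  = -1.7 + 5 × 0.916 = -1.7 + 4.58 = 2.88.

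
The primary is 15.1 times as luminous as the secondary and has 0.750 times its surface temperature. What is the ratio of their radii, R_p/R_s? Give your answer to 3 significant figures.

L ∝ R²T⁴ gives R ∝ √L / T², so
R_p/R_s = √(15.1) / (0.750)² = 3.886 / 0.5625 = 6.908.

6.91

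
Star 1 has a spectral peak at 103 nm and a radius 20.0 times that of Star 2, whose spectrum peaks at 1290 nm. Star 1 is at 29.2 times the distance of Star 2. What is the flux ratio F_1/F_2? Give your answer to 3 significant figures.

1.15×10^4

Wien's law: T_1/T_2 = λ_2/λ_1 = 1290/103 = 12.52.
L_1/L_2 = (R_1/R_2)²(T_1/T_2)⁴ = (20.0)²(12.52)⁴ = 9.842×10^6.
F_1/F_2 = (L_1/L_2)/(d_1/d_2)² = 9.842×10^6/(29.2)² = 1.154×10^4.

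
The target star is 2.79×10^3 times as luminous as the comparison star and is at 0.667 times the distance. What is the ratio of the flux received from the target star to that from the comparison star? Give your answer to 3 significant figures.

F = L/(4πd²), so F_t/F_c = (L_t/L_c) / (d_t/d_c)²
= 2.79×10^3 / (0.667)² = 2.79×10^3 / 0.4449 = 6271.

6.27×10^3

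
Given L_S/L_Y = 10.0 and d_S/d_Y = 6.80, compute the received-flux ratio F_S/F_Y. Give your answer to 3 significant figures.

F = L/(4πd²), so F_S/F_Y = (L_S/L_Y) / (d_S/d_Y)²
= 10.0 / (6.80)² = 10.0 / 46.24 = 0.2163.

0.216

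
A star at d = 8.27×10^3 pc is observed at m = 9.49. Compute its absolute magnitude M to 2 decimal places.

M = m − 5 log₁₀(d/10 pc) = 9.49 − 5 log₁₀(8.27×10^3/10)
  = 9.49 − 5 × 2.918 = 9.49 − 14.59 = -5.10.

-5.10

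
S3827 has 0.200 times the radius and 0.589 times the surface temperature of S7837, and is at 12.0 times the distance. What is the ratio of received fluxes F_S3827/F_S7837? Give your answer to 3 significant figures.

3.34×10^-5

L_S3827/L_S7837 = (R_S3827/R_S7837)²(T_S3827/T_S7837)⁴ = (0.200)² × (0.589)⁴ = 0.004814.
F_S3827/F_S7837 = (L_S3827/L_S7837)/(d_S3827/d_S7837)² = 0.004814 / (12.0)² = 3.343×10^-5.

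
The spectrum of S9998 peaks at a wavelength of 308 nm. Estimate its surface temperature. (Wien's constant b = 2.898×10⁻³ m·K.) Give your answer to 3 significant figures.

9.41×10^3 K

T = b/λ_max = 2.898×10⁻³ / (308×10⁻⁹) = 9409 K.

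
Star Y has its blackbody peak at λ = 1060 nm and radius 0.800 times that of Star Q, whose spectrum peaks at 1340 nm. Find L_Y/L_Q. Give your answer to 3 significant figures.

1.63

Wien's law gives T ∝ 1/λ_max, so T_Y/T_Q = λ_Q/λ_Y = 1340/1060 = 1.264.
Then L ∝ R²T⁴ gives L_Y/L_Q = (0.800)² × (1.264)⁴ = 0.6400 × 2.554 = 1.634.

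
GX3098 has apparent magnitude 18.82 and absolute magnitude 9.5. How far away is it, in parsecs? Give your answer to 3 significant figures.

m − M = 5 log₁₀(d/10 pc)
18.82 − (9.5) = 9.32 = 5 log₁₀(d/10)
d = 10 × 10^(9.32/5) = 10 × 10^1.864 = 731.1 pc.

731 pc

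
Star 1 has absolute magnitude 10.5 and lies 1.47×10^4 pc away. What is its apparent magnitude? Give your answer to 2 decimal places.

26.34

m = M + 5 log₁₀(d/10 pc) = 10.5 + 5 log₁₀(1.47×10^4/10)
  = 10.5 + 5 × 3.167 = 10.5 + 15.84 = 26.34.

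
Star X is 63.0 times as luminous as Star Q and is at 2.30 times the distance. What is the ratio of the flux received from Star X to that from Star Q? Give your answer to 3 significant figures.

F = L/(4πd²), so F_X/F_Q = (L_X/L_Q) / (d_X/d_Q)²
= 63.0 / (2.30)² = 63.0 / 5.290 = 11.91.

11.9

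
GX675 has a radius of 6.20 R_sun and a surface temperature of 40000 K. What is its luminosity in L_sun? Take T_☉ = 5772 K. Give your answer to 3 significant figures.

8.87×10^4 L_sun

L/L_☉ = (R/R_☉)² (T/T_☉)⁴ = (6.20)² × (40000/5772)⁴
       = 38.44 × (6.930)⁴ = 38.44 × 2306 = 8.866×10^4.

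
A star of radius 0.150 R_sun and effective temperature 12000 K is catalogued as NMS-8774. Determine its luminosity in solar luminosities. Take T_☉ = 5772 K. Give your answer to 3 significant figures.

0.420 solar luminosities

L/L_☉ = (R/R_☉)² (T/T_☉)⁴ = (0.150)² × (12000/5772)⁴
       = 0.02250 × (2.079)⁴ = 0.02250 × 18.68 = 0.4203.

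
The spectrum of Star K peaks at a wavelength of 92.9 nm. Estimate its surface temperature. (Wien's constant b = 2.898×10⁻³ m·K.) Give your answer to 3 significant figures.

3.12×10^4 K

T = b/λ_max = 2.898×10⁻³ / (92.9×10⁻⁹) = 3.119×10^4 K.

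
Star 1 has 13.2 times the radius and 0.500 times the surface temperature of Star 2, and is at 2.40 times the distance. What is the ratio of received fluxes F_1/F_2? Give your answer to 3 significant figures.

1.89

L_1/L_2 = (R_1/R_2)²(T_1/T_2)⁴ = (13.2)² × (0.500)⁴ = 10.89.
F_1/F_2 = (L_1/L_2)/(d_1/d_2)² = 10.89 / (2.40)² = 1.891.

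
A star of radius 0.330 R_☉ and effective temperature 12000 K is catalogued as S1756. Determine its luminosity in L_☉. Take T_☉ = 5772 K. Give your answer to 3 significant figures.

2.03 L_☉

L/L_☉ = (R/R_☉)² (T/T_☉)⁴ = (0.330)² × (12000/5772)⁴
       = 0.1089 × (2.079)⁴ = 0.1089 × 18.68 = 2.034.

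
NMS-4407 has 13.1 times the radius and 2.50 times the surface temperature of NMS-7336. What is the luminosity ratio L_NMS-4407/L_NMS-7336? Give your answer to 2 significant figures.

6.7×10^3

From the Stefan–Boltzmann law, L ∝ R²T⁴, so
L_NMS-4407/L_NMS-7336 = (R_NMS-4407/R_NMS-7336)² (T_NMS-4407/T_NMS-7336)⁴ = (13.1)² × (2.50)⁴ = 171.6 × 39.06 = 6704.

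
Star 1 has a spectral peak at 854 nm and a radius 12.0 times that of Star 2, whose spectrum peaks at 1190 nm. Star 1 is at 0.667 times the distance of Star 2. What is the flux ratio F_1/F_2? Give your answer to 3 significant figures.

1.22×10^3

Wien's law: T_1/T_2 = λ_2/λ_1 = 1190/854 = 1.393.
L_1/L_2 = (R_1/R_2)²(T_1/T_2)⁴ = (12.0)²(1.393)⁴ = 542.9.
F_1/F_2 = (L_1/L_2)/(d_1/d_2)² = 542.9/(0.667)² = 1220.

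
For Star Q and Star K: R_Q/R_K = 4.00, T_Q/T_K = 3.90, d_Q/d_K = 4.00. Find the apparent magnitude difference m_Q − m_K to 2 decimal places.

-5.91

L_Q/L_K = (4.00)²(3.90)⁴ = 3702.
F_Q/F_K = (L_Q/L_K)/(d_Q/d_K)² = 3702/16.00 = 231.3.
m_Q − m_K = −2.5 log₁₀(231.3) = -5.91.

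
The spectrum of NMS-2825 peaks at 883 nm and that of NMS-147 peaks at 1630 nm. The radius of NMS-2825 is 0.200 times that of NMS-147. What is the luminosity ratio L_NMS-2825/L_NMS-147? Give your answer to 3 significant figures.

Wien's law gives T ∝ 1/λ_max, so T_NMS-2825/T_NMS-147 = λ_NMS-147/λ_NMS-2825 = 1630/883 = 1.846.
Then L ∝ R²T⁴ gives L_NMS-2825/L_NMS-147 = (0.200)² × (1.846)⁴ = 0.04000 × 11.61 = 0.4645.

0.464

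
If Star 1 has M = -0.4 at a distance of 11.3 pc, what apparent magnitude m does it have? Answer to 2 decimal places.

m = M + 5 log₁₀(d/10 pc) = -0.4 + 5 log₁₀(11.3/10)
  = -0.4 + 5 × 0.053 = -0.4 + 0.27 = -0.13.

-0.13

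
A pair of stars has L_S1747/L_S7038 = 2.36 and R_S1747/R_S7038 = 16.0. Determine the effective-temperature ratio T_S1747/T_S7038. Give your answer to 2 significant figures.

L ∝ R²T⁴ gives T ∝ (L/R²)^(1/4), so
T_S1747/T_S7038 = (2.36 / 16.0²)^(1/4) = (0.009219)^(1/4) = 0.3099.

0.31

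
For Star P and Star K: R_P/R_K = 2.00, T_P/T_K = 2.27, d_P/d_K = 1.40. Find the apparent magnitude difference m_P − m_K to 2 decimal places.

L_P/L_K = (2.00)²(2.27)⁴ = 106.2.
F_P/F_K = (L_P/L_K)/(d_P/d_K)² = 106.2/1.960 = 54.19.
m_P − m_K = −2.5 log₁₀(54.19) = -4.33.

-4.33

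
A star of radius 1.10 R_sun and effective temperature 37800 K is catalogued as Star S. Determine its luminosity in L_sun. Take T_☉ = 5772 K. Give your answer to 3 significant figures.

2.23×10^3 L_sun

L/L_☉ = (R/R_☉)² (T/T_☉)⁴ = (1.10)² × (37800/5772)⁴
       = 1.210 × (6.549)⁴ = 1.210 × 1839 = 2226.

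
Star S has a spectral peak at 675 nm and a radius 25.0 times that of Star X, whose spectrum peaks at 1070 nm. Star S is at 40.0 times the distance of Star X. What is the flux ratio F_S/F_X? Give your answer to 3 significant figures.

2.47

Wien's law: T_S/T_X = λ_X/λ_S = 1070/675 = 1.585.
L_S/L_X = (R_S/R_X)²(T_S/T_X)⁴ = (25.0)²(1.585)⁴ = 3946.
F_S/F_X = (L_S/L_X)/(d_S/d_X)² = 3946/(40.0)² = 2.466.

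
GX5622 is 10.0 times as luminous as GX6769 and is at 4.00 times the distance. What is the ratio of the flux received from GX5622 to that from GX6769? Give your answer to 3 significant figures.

F = L/(4πd²), so F_GX5622/F_GX6769 = (L_GX5622/L_GX6769) / (d_GX5622/d_GX6769)²
= 10.0 / (4.00)² = 10.0 / 16.00 = 0.6250.

0.625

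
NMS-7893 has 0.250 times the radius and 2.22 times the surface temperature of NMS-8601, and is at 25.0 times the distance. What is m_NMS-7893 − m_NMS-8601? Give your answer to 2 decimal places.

L_NMS-7893/L_NMS-8601 = (0.250)²(2.22)⁴ = 1.518.
F_NMS-7893/F_NMS-8601 = (L_NMS-7893/L_NMS-8601)/(d_NMS-7893/d_NMS-8601)² = 1.518/625.0 = 0.002429.
m_NMS-7893 − m_NMS-8601 = −2.5 log₁₀(0.002429) = 6.54.

6.54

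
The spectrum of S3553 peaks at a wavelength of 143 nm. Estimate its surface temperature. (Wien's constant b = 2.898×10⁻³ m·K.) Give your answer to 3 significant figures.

2.03×10^4 K

T = b/λ_max = 2.898×10⁻³ / (143×10⁻⁹) = 2.027×10^4 K.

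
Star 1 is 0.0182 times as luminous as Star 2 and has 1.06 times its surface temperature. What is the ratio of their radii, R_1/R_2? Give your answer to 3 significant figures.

0.120

L ∝ R²T⁴ gives R ∝ √L / T², so
R_1/R_2 = √(0.0182) / (1.06)² = 0.1349 / 1.124 = 0.1201.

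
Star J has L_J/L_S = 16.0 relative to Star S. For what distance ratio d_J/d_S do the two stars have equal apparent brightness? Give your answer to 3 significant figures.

Equal flux requires L_J/d_J² = L_S/d_S², so d_J/d_S = √(L_J/L_S)
= √(16.0) = 4.000.

4.00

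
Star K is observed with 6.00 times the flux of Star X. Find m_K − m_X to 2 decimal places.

m_K − m_X = −2.5 log₁₀(F_K/F_X) = −2.5 log₁₀(6.00) = −2.5 × (0.778) = -1.945.

-1.95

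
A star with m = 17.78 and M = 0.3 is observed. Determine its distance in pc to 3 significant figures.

3.13×10^4 pc

m − M = 5 log₁₀(d/10 pc)
17.78 − (0.3) = 17.48 = 5 log₁₀(d/10)
d = 10 × 10^(17.48/5) = 10 × 10^3.496 = 3.133×10^4 pc.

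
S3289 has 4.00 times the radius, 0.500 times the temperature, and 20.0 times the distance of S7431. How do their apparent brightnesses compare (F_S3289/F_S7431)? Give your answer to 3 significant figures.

0.00250

L_S3289/L_S7431 = (R_S3289/R_S7431)²(T_S3289/T_S7431)⁴ = (4.00)² × (0.500)⁴ = 1.000.
F_S3289/F_S7431 = (L_S3289/L_S7431)/(d_S3289/d_S7431)² = 1.000 / (20.0)² = 0.002500.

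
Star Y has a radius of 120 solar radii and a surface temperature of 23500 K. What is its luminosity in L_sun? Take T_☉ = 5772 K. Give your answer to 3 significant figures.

L/L_☉ = (R/R_☉)² (T/T_☉)⁴ = (120)² × (23500/5772)⁴
       = 1.440×10^4 × (4.071)⁴ = 1.440×10^4 × 274.8 = 3.957×10^6.

3.96×10^6 L_sun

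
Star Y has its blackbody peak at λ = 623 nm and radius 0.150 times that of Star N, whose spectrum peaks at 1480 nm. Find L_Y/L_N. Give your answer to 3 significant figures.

Wien's law gives T ∝ 1/λ_max, so T_Y/T_N = λ_N/λ_Y = 1480/623 = 2.376.
Then L ∝ R²T⁴ gives L_Y/L_N = (0.150)² × (2.376)⁴ = 0.02250 × 31.85 = 0.7166.

0.717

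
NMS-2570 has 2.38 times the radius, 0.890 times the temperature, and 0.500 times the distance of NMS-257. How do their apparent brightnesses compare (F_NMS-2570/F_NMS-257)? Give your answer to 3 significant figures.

L_NMS-2570/L_NMS-257 = (R_NMS-2570/R_NMS-257)²(T_NMS-2570/T_NMS-257)⁴ = (2.38)² × (0.890)⁴ = 3.554.
F_NMS-2570/F_NMS-257 = (L_NMS-2570/L_NMS-257)/(d_NMS-2570/d_NMS-257)² = 3.554 / (0.500)² = 14.22.

14.2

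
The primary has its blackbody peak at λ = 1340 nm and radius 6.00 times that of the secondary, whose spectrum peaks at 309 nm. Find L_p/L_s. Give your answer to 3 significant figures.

0.102

Wien's law gives T ∝ 1/λ_max, so T_p/T_s = λ_s/λ_p = 309/1340 = 0.2306.
Then L ∝ R²T⁴ gives L_p/L_s = (6.00)² × (0.2306)⁴ = 36.00 × 0.002828 = 0.1018.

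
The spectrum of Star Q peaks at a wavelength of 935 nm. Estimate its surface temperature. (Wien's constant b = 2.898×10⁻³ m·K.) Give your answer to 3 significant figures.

3.10×10^3 K

T = b/λ_max = 2.898×10⁻³ / (935×10⁻⁹) = 3099 K.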